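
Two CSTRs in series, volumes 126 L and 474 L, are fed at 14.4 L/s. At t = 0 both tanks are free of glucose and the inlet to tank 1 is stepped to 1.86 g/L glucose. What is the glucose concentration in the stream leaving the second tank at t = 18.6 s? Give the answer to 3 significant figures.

Each tank obeys Vᵢ dCᵢ/dt = Q(Cᵢ₋₁ − Cᵢ), so τᵢ = Vᵢ/Q.
τ₁ = 126/14.4 = 8.7500 s; τ₂ = 474/14.4 = 32.917 s.
Solving the cascade with C₁(0)=C₂(0)=0 gives C₂(t) = C_in[1 − (τ₁ e^(−t/τ₁) − τ₂ e^(−t/τ₂))/(τ₁ − τ₂)].
At t = 18.6: e^(−t/τ₁) = 0.11935, e^(−t/τ₂) = 0.56832.
C₂ = 1.86·[1 − (8.7500·0.11935 − 32.917·0.56832)/(-24.167)] = 1.86·0.26912 = 0.50055 g/L.

0.501 g/L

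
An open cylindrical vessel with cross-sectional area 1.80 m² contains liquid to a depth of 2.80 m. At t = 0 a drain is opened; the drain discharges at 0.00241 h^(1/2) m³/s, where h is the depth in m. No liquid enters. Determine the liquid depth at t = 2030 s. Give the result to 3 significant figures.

With no inflow, A dh/dt = −0.00241 √h.
Separate and integrate: 2(√h − √h₀) = −(0.00241/A) t.
√h = √2.80 − 0.00241·2030/(2·1.80) = 1.6733 − 1.3590 = 0.31435.
h = 0.31435² = 0.098815 m.

0.0988 m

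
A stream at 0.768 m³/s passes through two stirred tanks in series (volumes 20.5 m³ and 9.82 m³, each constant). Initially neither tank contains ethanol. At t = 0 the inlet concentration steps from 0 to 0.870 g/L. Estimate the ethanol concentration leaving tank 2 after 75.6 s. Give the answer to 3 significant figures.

0.774 g/L

Time constants: τᵢ = Vᵢ/Q for each well-mixed tank.
τ₁ = 20.5/0.768 = 26.693 s; τ₂ = 9.82/0.768 = 12.786 s.
Solving the cascade with C₁(0)=C₂(0)=0 gives C₂(t) = C_in[1 − (τ₁ e^(−t/τ₁) − τ₂ e^(−t/τ₂))/(τ₁ − τ₂)].
At t = 75.6: e^(−t/τ₁) = 0.058881, e^(−t/τ₂) = 0.0027054.
C₂ = 0.870·[1 − (26.693·0.058881 − 12.786·0.0027054)/(13.906)] = 0.870·0.88947 = 0.77384 g/L.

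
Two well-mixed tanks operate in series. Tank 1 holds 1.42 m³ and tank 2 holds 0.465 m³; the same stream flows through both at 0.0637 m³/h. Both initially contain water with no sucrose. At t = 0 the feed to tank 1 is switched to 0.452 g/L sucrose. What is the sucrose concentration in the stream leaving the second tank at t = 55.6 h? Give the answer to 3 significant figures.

Time constants: τᵢ = Vᵢ/Q for each well-mixed tank.
τ₁ = 1.42/0.0637 = 22.292 h; τ₂ = 0.465/0.0637 = 7.2998 h.
Solving the cascade with C₁(0)=C₂(0)=0 gives C₂(t) = C_in[1 − (τ₁ e^(−t/τ₁) − τ₂ e^(−t/τ₂))/(τ₁ − τ₂)].
At t = 55.6: e^(−t/τ₁) = 0.082565, e^(−t/τ₂) = 0.00049221.
C₂ = 0.452·[1 − (22.292·0.082565 − 7.2998·0.00049221)/(14.992)] = 0.452·0.87747 = 0.39662 g/L.

0.397 g/L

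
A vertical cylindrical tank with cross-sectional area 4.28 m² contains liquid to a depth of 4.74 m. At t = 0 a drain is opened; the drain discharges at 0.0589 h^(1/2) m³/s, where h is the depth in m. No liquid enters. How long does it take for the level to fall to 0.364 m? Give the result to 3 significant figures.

229 s

A dh/dt = −Q_out = −0.0589 √h.
Separate and integrate: 2(√h − √h₀) = −(0.0589/A) t.
t = 2A(√h₀ − √h)/0.0589 = 2·4.28·(√4.74 − √0.364)/0.0589
  = 8.5600 × (2.1772 − 0.60332) / 0.0589 = 228.73 s.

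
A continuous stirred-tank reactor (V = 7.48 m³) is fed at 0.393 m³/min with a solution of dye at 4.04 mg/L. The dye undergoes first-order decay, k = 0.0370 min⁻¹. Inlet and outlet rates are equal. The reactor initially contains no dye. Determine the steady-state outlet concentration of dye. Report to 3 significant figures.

V dC/dt = Q(C_in − C) − k V C.
Steady state (dC/dt = 0): C_ss = Q C_in/(Q + kV) = C_in/(1 + kV/Q).
C_ss = 0.393·4.04/(0.393 + 0.0370·7.48) = 1.5877/0.66976 = 2.3706 mg/L.

2.37 mg/L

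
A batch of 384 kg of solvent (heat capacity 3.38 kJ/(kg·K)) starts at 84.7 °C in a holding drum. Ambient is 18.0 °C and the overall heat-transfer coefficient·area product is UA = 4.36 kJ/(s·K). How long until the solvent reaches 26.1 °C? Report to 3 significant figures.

628 s

Unsteady energy balance on the tank contents: M c_p dT/dt = −UA(T − T_amb).
τ = M c_p/UA = 297.69 s; T_ss = T_amb = 18.000 °C.
T(t) = T_ss + (T₀ − T_ss)e^(−t/τ); set T = 26.1:
t = −τ ln[(T − T_ss)/(T₀ − T_ss)] = −297.69 · ln(0.12144) = 627.63 s.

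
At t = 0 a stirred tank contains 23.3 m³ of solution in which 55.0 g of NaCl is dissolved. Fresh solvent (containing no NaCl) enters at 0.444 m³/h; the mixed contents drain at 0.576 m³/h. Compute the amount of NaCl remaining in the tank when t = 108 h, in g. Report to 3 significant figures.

Let m(t) be the amount of NaCl. Volume: V(t) = V₀ + (Q_in − Q_out) t = 23.3 − 0.13200 t; V(108) = 9.0440 m³.
Solute balance: dm/dt = 0 − Q_out C = −Q_out m/V(t).
dm/m = −Q_out dt/(V₀ − 0.13200 t); integrating gives ln(m/m₀) = −(Q_out/(Q_in−Q_out)) ln(V/V₀).
m = m₀ (V₀/V)^(Q_out/(Q_in−Q_out)) = 55.0 × (23.3/9.0440)^(-4.3636) = 0.88497 g.

0.885 g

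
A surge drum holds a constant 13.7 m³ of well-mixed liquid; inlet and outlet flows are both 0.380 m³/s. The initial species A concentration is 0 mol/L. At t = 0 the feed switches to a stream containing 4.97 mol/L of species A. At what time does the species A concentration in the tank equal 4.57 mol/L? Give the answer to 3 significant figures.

Accumulation = in − out for the solute gives V dC/dt = Q(C_in − C), so τ = V/Q = 36.053 s.
C(t) = C_in + (C₀ − C_in) e^(−t/τ). Set C = 4.57 and solve for t:
e^(−t/τ) = (C − C_in)/(C₀ − C_in) = (4.57 − 4.97)/(0 − 4.97) = 0.080483
t = −τ ln(…) = 36.053 × 2.5197 = 90.842 s.

90.8 s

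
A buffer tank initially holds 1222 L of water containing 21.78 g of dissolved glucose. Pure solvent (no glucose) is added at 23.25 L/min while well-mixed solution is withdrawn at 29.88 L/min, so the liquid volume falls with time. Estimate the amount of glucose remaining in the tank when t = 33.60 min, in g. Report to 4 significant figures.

Total volume: dV/dt = Q_in − Q_out = -6.63000 L/min, so V(t) = 1222 − 6.63000 t and V(33.60) = 999.232 L.
Solute balance: dm/dt = 0 − Q_out C = −Q_out m/V(t).
Separate: dm/m = −Q_out dt/V(t) ⇒ ln(m/m₀) = −(Q_out/(Q_in−Q_out)) ln(V/V₀).
m = m₀ (V₀/V)^(Q_out/(Q_in−Q_out)) = 21.78 × (1222/999.232)^(-4.50679) = 8.79311 g.

8.793 g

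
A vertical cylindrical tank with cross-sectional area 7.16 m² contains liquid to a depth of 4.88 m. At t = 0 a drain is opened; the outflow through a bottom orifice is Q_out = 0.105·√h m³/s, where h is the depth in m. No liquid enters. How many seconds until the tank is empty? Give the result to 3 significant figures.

A dh/dt = −Q_out = −0.105 √h.
Separate and integrate: 2(√h − √h₀) = −(0.105/A) t.
Set h = 0: 2√h₀ = (0.105/A) t_empty ⇒ t_empty = 2A√h₀/0.105.
t_empty = 2·7.16·√4.88/0.105 = 14.320·2.2091/0.105 = 301.28 s.

301 s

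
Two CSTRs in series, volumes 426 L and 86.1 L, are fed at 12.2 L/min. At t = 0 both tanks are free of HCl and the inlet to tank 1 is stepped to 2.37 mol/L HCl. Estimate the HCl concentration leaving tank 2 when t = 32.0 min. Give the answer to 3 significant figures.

Each tank obeys Vᵢ dCᵢ/dt = Q(Cᵢ₋₁ − Cᵢ), so τᵢ = Vᵢ/Q.
τ₁ = 426/12.2 = 34.918 min; τ₂ = 86.1/12.2 = 7.0574 min.
Tank 1: C₁ = C_in(1 − e^(−t/τ₁)). Tank 2 (τ₁ ≠ τ₂): C₂ = C_in[1 − (τ₁ e^(−t/τ₁) − τ₂ e^(−t/τ₂))/(τ₁ − τ₂)].
At t = 32.0: e^(−t/τ₁) = 0.39994, e^(−t/τ₂) = 0.010735.
C₂ = 2.37·[1 − (34.918·0.39994 − 7.0574·0.010735)/(27.861)] = 2.37·0.50147 = 1.1885 mol/L.

1.19 mol/L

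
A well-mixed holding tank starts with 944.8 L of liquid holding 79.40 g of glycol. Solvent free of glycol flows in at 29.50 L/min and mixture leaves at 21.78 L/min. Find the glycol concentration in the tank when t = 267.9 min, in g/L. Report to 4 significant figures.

0.0009997 g/L

Total volume: dV/dt = Q_in − Q_out = 7.72000 L/min, so V(t) = 944.8 + 7.72000 t and V(267.9) = 3012.99 L.
Species balance (pure solvent in): dm/dt = −Q_out · m/V(t).
dm/m = −Q_out dt/(V₀ + 7.72000 t); integrating gives ln(m/m₀) = −(Q_out/(Q_in−Q_out)) ln(V/V₀).
m = m₀ (V₀/V)^(Q_out/(Q_in−Q_out)) = 79.40 × (944.8/3012.99)^(2.82124) = 3.01217 g.
C = m/V = 3.01217/3012.99 = 0.000999730 g/L.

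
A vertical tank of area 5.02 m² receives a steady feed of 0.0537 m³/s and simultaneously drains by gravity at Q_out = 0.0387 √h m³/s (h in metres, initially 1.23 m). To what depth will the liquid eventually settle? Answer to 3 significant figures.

1.93 m

A dh/dt = Q_in − 0.0387 √h. Steady state requires inflow = outflow:
Q_in = 0.0387 √h_ss ⇒ √h_ss = 0.0537/0.0387 = 1.3876.
h_ss = 1.3876² = 1.9254 m. (Since h₀ = 1.23 m < h_ss, the level will rise toward this value.)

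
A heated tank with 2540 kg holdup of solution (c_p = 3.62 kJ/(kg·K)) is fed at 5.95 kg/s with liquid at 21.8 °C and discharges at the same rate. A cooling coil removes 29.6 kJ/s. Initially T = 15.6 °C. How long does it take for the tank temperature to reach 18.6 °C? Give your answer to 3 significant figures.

415 s

M c_p dT/dt = ṁ c_p (T_in − T) − Q̇.
τ = M/ṁ = 426.89 s; T_ss = T_in − Q̇/(ṁ c_p) = 20.426 °C.
T(t) = T_ss + (T₀ − T_ss) e^(−t/τ). Set T = 18.6:
e^(−t/τ) = (18.6 − 20.426)/(15.6 − 20.426) = 0.37833
t = −426.89 · ln(0.37833) = 414.93 s.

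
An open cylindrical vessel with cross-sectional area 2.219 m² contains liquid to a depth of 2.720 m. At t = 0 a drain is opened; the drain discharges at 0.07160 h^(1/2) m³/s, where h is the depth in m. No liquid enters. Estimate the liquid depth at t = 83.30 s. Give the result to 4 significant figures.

A dh/dt = −Q_out = −0.07160 √h.
This is separable: 2 d(√h)/dt = −0.07160/A, so √h = √h₀ − (0.07160/(2A)) t.
√h = √2.720 − 0.07160·83.30/(2·2.219) = 1.64924 − 1.34391 = 0.305331.
h = 0.305331² = 0.0932268 m.

0.09323 m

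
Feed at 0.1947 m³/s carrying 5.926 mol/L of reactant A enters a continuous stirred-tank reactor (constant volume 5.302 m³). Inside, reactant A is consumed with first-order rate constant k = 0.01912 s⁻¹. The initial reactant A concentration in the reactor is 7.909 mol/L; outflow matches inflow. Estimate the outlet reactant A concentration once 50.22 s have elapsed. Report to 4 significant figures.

Species balance: V dC/dt = Q C_in − Q C − k V C.
This is linear with rate a = Q/V + k = 0.0558420 s⁻¹.
C_ss = Q C_in/(Q + kV) = 3.89697 mol/L; C(t) = C_ss + (C₀ − C_ss) e^(−a t).
C(50.22) = 3.89697 + (4.01203)·e^(−0.0558420·50.22) = 3.89697 + (4.01203)·0.0605440 = 4.13987 mol/L.

4.140 mol/L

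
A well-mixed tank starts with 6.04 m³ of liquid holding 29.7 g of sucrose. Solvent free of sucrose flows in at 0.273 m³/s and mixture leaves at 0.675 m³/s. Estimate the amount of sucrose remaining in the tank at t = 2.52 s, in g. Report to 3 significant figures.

Let m(t) be the amount of sucrose. Volume: V(t) = V₀ + (Q_in − Q_out) t = 6.04 − 0.40200 t; V(2.52) = 5.0270 m³.
Solute balance: dm/dt = 0 − Q_out C = −Q_out m/V(t).
dm/m = −Q_out dt/(V₀ − 0.40200 t); integrating gives ln(m/m₀) = −(Q_out/(Q_in−Q_out)) ln(V/V₀).
m = m₀ (V₀/V)^(Q_out/(Q_in−Q_out)) = 29.7 × (6.04/5.0270)^(-1.6791) = 21.821 g.

21.8 g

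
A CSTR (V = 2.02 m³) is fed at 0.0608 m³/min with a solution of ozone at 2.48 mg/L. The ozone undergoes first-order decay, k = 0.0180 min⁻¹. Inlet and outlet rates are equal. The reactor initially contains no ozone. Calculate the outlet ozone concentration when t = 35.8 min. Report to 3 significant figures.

Species balance: V dC/dt = Q C_in − Q C − k V C.
This is linear with rate a = Q/V + k = 0.048099 min⁻¹.
C_ss = Q C_in/(Q + kV) = 1.5519 mg/L; C(t) = C_ss + (C₀ − C_ss) e^(−a t).
C(35.8) = 1.5519 + (-1.5519)·e^(−0.048099·35.8) = 1.5519 + (-1.5519)·0.17872 = 1.2746 mg/L.

1.27 mg/L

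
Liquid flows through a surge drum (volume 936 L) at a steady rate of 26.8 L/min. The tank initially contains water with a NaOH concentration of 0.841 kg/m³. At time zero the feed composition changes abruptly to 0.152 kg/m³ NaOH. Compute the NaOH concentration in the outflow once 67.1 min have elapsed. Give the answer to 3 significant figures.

0.253 kg/m³

Species balance on the tank: V dC/dt = Q(C_in − C).
So dC/dt = (C_in − C)/τ with τ = V/Q = 936/26.8 = 34.925 min.
Solution: C(t) = C_in + (C₀ − C_in) e^(−t/τ).
C(67.1) = 0.152 + (0.841 − 0.152)·e^(−67.1/34.925) = 0.152 + (0.68900)·0.14643 = 0.25289 kg/m³.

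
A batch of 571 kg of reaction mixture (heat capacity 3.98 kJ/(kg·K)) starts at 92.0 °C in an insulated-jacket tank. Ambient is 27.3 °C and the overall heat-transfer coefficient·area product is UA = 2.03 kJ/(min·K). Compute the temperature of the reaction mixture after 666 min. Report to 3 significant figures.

Heat balance on the well-mixed liquid: M c_p dT/dt = −UA(T − T_amb).
dT/dt = (T_ss − T)/τ with T_ss = T_amb = 27.300 °C, τ = M c_p/UA = 571·3.98/2.03 = 1119.5 min.
Integrating: T(t) = T_ss + (T₀ − T_ss) e^(−t/τ).
T(666) = 27.300 + (64.700)·0.55161 = 62.989 °C.

63.0 °C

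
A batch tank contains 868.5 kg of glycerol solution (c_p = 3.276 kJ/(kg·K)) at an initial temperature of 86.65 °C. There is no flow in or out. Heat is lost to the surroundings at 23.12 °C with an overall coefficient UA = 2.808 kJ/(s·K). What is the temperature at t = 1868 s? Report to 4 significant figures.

Lumped-capacitance energy balance: M c_p dT/dt = UA(T_amb − T).
dT/dt = (T_ss − T)/τ with T_ss = T_amb = 23.1200 °C, τ = M c_p/UA = 868.5·3.276/2.808 = 1013.25 s.
T approaches T_ss exponentially: T(t) = T_ss + (T₀ − T_ss) e^(−t/τ).
T(1868) = 23.1200 + (63.5300)·0.158251 = 33.1737 °C.

33.17 °C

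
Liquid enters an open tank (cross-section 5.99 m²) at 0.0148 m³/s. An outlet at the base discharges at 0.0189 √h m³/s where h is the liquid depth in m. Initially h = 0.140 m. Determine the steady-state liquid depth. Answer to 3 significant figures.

A dh/dt = Q_in − 0.0189 √h. Steady state requires inflow = outflow:
Q_in = 0.0189 √h_ss ⇒ √h_ss = 0.0148/0.0189 = 0.78307.
h_ss = 0.78307² = 0.61320 m. (Since h₀ = 0.140 m < h_ss, the level will rise toward this value.)

0.613 m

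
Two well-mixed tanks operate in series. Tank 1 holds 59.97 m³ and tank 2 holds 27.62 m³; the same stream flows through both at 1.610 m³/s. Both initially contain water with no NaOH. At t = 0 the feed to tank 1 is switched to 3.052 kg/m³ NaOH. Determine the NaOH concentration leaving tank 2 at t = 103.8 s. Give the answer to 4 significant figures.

2.709 kg/m³

Species balance on tank i: dCᵢ/dt = (Cᵢ₋₁ − Cᵢ)/τᵢ with τᵢ = Vᵢ/Q.
τ₁ = 59.97/1.610 = 37.2484 s; τ₂ = 27.62/1.610 = 17.1553 s.
Tank 1: C₁ = C_in(1 − e^(−t/τ₁)). Tank 2 (τ₁ ≠ τ₂): C₂ = C_in[1 − (τ₁ e^(−t/τ₁) − τ₂ e^(−t/τ₂))/(τ₁ − τ₂)].
At t = 103.8: e^(−t/τ₁) = 0.0616246, e^(−t/τ₂) = 0.00235641.
C₂ = 3.052·[1 − (37.2484·0.0616246 − 17.1553·0.00235641)/(20.0932)] = 3.052·0.887773 = 2.70948 kg/m³.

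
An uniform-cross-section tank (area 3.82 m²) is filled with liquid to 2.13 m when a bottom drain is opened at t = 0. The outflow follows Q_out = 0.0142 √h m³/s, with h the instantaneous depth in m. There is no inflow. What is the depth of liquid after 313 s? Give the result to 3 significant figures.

Volume balance on the tank: A dh/dt = −0.0142 √h.
This is separable: 2 d(√h)/dt = −0.0142/A, so √h = √h₀ − (0.0142/(2A)) t.
√h = √2.13 − 0.0142·313/(2·3.82) = 1.4595 − 0.58175 = 0.87770.
h = 0.87770² = 0.77035 m.

0.770 m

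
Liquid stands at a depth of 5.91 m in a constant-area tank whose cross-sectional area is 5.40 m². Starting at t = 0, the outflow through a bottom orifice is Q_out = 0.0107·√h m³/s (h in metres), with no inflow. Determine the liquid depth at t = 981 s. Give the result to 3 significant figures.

2.13 m

Mass balance (ρ constant): A dh/dt = −0.0107 √h.
Separate and integrate: 2(√h − √h₀) = −(0.0107/A) t.
√h = √5.91 − 0.0107·981/(2·5.40) = 2.4310 − 0.97192 = 1.4591.
h = 1.4591² = 2.1291 m.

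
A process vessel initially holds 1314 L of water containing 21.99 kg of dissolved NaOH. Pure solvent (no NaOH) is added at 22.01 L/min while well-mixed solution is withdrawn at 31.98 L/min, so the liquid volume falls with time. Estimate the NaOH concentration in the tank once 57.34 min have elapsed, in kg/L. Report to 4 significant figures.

Let m(t) be the amount of NaOH. Volume: V(t) = V₀ + (Q_in − Q_out) t = 1314 − 9.97000 t; V(57.34) = 742.320 L.
No NaOH enters, so dm/dt = −Q_out · (m/V).
Separate: dm/m = −Q_out dt/V(t) ⇒ ln(m/m₀) = −(Q_out/(Q_in−Q_out)) ln(V/V₀).
m = m₀ (V₀/V)^(Q_out/(Q_in−Q_out)) = 21.99 × (1314/742.320)^(-3.20762) = 3.52145 kg.
C = m/V = 3.52145/742.320 = 0.00474384 kg/L.

0.004744 kg/L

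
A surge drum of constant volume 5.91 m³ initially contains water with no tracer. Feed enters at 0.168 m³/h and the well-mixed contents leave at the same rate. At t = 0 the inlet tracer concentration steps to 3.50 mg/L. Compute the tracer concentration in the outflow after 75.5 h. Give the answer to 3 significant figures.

3.09 mg/L

Transient balance on the dissolved component: V dC/dt = Q(C_in − C).
So dC/dt = (C_in − C)/τ with τ = V/Q = 5.91/0.168 = 35.179 h.
This is linear first-order; C(t) = C_in + (C₀ − C_in) e^(−t/τ).
C(75.5) = 3.50 + (0 − 3.50)·e^(−75.5/35.179) = 3.50 + (-3.5000)·0.11693 = 3.0908 mg/L.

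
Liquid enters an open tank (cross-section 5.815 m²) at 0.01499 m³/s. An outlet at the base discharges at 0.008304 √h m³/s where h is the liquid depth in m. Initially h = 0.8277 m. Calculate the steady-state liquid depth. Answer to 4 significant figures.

Level balance: A dh/dt = 0.01499 − 0.008304 √h. Setting dh/dt = 0:
Q_in = 0.008304 √h_ss ⇒ √h_ss = 0.01499/0.008304 = 1.80515.
h_ss = 1.80515² = 3.25858 m. (Since h₀ = 0.8277 m < h_ss, the level will rise toward this value.)

3.259 m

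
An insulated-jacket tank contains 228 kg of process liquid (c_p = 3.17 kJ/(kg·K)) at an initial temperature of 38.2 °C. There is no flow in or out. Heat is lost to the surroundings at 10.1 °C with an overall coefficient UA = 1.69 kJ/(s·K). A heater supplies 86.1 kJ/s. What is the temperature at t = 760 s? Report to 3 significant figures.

57.2 °C

M c_p dT/dt = −UA(T − T_amb) + Q̇.
dT/dt = (T_ss − T)/τ with T_ss = T_amb + Q̇/UA = 10.1 + 86.1/1.69 = 61.047 °C, τ = M c_p/UA = 228·3.17/1.69 = 427.67 s.
This is linear first-order; T(t) = T_ss + (T₀ − T_ss) e^(−t/τ).
T(760) = 61.047 + (-22.847)·0.16913 = 57.183 °C.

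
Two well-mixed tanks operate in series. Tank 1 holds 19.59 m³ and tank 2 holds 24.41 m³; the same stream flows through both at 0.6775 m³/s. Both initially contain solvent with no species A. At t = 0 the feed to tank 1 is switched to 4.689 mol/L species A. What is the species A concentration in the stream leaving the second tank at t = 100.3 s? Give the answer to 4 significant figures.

Each tank obeys Vᵢ dCᵢ/dt = Q(Cᵢ₋₁ − Cᵢ), so τᵢ = Vᵢ/Q.
τ₁ = 19.59/0.6775 = 28.9151 s; τ₂ = 24.41/0.6775 = 36.0295 s.
Tank 1: C₁ = C_in(1 − e^(−t/τ₁)). Tank 2 (τ₁ ≠ τ₂): C₂ = C_in[1 − (τ₁ e^(−t/τ₁) − τ₂ e^(−t/τ₂))/(τ₁ − τ₂)].
At t = 100.3: e^(−t/τ₁) = 0.0311553, e^(−t/τ₂) = 0.0618015.
C₂ = 4.689·[1 − (28.9151·0.0311553 − 36.0295·0.0618015)/(-7.11439)] = 4.689·0.813643 = 3.81517 mol/L.

3.815 mol/L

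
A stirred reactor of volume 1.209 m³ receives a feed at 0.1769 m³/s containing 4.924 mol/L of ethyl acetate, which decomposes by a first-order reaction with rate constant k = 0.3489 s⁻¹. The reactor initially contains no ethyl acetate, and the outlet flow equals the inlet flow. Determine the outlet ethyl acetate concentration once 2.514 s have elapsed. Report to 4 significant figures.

1.036 mol/L

V dC/dt = Q(C_in − C) − k V C.
This is linear with rate a = Q/V + k = 0.495219 s⁻¹.
C_ss = Q C_in/(Q + kV) = 1.45486 mol/L; C(t) = C_ss + (C₀ − C_ss) e^(−a t).
C(2.514) = 1.45486 + (-1.45486)·e^(−0.495219·2.514) = 1.45486 + (-1.45486)·0.287946 = 1.03594 mol/L.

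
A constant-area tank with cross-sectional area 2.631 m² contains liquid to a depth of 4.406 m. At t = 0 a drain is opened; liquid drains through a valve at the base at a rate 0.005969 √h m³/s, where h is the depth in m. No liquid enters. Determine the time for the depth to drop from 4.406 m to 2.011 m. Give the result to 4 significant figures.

A dh/dt = −Q_out = −0.005969 √h.
∫ h^(−1/2) dh = −(0.005969/A) ∫ dt, giving 2√h = 2√h₀ − (0.005969/A) t.
t = 2A(√h₀ − √h)/0.005969 = 2·2.631·(√4.406 − √2.011)/0.005969
  = 5.26200 × (2.09905 − 1.41810) / 0.005969 = 600.295 s.

600.3 s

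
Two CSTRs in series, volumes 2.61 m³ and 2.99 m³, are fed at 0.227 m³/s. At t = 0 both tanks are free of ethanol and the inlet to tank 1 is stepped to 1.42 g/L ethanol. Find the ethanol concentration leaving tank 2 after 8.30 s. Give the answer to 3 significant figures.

Time constants: τᵢ = Vᵢ/Q for each well-mixed tank.
τ₁ = 2.61/0.227 = 11.498 s; τ₂ = 2.99/0.227 = 13.172 s.
Tank 1: C₁ = C_in(1 − e^(−t/τ₁)). Tank 2 (τ₁ ≠ τ₂): C₂ = C_in[1 − (τ₁ e^(−t/τ₁) − τ₂ e^(−t/τ₂))/(τ₁ − τ₂)].
At t = 8.30: e^(−t/τ₁) = 0.48584, e^(−t/τ₂) = 0.53252.
C₂ = 1.42·[1 − (11.498·0.48584 − 13.172·0.53252)/(-1.6740)] = 1.42·0.14685 = 0.20853 g/L.

0.209 g/L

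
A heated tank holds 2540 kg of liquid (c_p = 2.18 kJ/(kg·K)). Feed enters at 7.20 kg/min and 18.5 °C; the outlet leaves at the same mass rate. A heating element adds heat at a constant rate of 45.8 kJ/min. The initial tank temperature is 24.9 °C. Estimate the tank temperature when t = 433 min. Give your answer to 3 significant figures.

22.4 °C

First-law balance (no shaft work): M c_p dT/dt = ṁ c_p (T_in − T) + 45.8.
τ = M/ṁ = 352.78 min; T_ss = T_in + Q̇/(ṁ c_p) = 18.5 + 45.8/(7.20·2.18) = 21.418 °C.
Solution: T(t) = T_ss + (T₀ − T_ss) e^(−t/τ).
T(433) = 21.418 + (3.4821)·e^(−433/352.78) = 21.418 + (3.4821)·0.29305 = 22.438 °C.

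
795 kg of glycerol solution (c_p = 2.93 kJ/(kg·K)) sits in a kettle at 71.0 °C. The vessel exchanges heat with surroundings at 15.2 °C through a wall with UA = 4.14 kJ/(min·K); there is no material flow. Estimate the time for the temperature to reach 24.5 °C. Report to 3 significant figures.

M c_p dT/dt = −UA(T − T_amb).
τ = M c_p/UA = 562.64 min; T_ss = T_amb = 15.200 °C.
T(t) = T_ss + (T₀ − T_ss)e^(−t/τ); set T = 24.5:
t = −τ ln[(T − T_ss)/(T₀ − T_ss)] = −562.64 · ln(0.16667) = 1008.1 min.

1010 min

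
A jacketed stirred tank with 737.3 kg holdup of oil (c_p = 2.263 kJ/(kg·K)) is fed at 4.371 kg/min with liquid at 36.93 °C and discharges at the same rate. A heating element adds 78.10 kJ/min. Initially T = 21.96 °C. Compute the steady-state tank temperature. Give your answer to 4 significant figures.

44.83 °C

Heat balance on the well-mixed liquid: M c_p dT/dt = ṁ c_p (T_in − T) + 78.10.
At steady state dT/dt = 0 ⇒ T_ss = T_in + Q̇/(ṁ c_p) = 36.93 + 78.10/(4.371·2.263) = 44.8256 °C.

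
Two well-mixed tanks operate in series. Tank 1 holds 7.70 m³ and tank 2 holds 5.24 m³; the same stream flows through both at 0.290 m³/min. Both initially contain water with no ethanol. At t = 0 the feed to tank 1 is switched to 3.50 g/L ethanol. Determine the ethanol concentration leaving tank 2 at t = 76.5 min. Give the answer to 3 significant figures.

Species balance on tank i: dCᵢ/dt = (Cᵢ₋₁ − Cᵢ)/τᵢ with τᵢ = Vᵢ/Q.
τ₁ = 7.70/0.290 = 26.552 min; τ₂ = 5.24/0.290 = 18.069 min.
Tank 1: C₁ = C_in(1 − e^(−t/τ₁)). Tank 2 (τ₁ ≠ τ₂): C₂ = C_in[1 − (τ₁ e^(−t/τ₁) − τ₂ e^(−t/τ₂))/(τ₁ − τ₂)].
At t = 76.5: e^(−t/τ₁) = 0.056069, e^(−t/τ₂) = 0.014498.
C₂ = 3.50·[1 − (26.552·0.056069 − 18.069·0.014498)/(8.4828)] = 3.50·0.85538 = 2.9938 g/L.

2.99 g/L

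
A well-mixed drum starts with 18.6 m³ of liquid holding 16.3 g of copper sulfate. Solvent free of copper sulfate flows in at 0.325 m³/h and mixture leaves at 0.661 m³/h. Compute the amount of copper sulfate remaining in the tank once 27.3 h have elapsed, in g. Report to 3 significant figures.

Let m(t) be the amount of copper sulfate. Volume: V(t) = V₀ + (Q_in − Q_out) t = 18.6 − 0.33600 t; V(27.3) = 9.4272 m³.
No copper sulfate enters, so dm/dt = −Q_out · (m/V).
Separate: dm/m = −Q_out dt/V(t) ⇒ ln(m/m₀) = −(Q_out/(Q_in−Q_out)) ln(V/V₀).
m = m₀ (V₀/V)^(Q_out/(Q_in−Q_out)) = 16.3 × (18.6/9.4272)^(-1.9673) = 4.2814 g.

4.28 g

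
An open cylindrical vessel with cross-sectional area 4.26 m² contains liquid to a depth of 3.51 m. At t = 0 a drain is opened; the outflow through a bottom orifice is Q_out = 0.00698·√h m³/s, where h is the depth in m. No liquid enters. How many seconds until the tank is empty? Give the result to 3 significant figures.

2290 s

A dh/dt = −Q_out = −0.00698 √h.
Separate and integrate: 2(√h − √h₀) = −(0.00698/A) t.
Set h = 0: 2√h₀ = (0.00698/A) t_empty ⇒ t_empty = 2A√h₀/0.00698.
t_empty = 2·4.26·√3.51/0.00698 = 8.5200·1.8735/0.00698 = 2286.9 s.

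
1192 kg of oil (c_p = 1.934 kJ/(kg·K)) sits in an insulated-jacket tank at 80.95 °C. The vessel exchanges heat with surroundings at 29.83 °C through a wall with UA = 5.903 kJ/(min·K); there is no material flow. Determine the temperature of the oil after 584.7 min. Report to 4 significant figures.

Lumped-capacitance energy balance: M c_p dT/dt = UA(T_amb − T).
dT/dt = (T_ss − T)/τ with T_ss = T_amb = 29.8300 °C, τ = M c_p/UA = 1192·1.934/5.903 = 390.535 min.
T approaches T_ss exponentially: T(t) = T_ss + (T₀ − T_ss) e^(−t/τ).
T(584.7) = 29.8300 + (51.1200)·0.223761 = 41.2687 °C.

41.27 °C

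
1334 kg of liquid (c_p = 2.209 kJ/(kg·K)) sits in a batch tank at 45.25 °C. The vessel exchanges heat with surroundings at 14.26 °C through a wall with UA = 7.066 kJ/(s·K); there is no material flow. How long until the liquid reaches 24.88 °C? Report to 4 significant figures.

M c_p dT/dt = −UA(T − T_amb).
τ = M c_p/UA = 417.040 s; T_ss = T_amb = 14.2600 °C.
T(t) = T_ss + (T₀ − T_ss)e^(−t/τ); set T = 24.88:
t = −τ ln[(T − T_ss)/(T₀ − T_ss)] = −417.040 · ln(0.342691) = 446.619 s.

446.6 s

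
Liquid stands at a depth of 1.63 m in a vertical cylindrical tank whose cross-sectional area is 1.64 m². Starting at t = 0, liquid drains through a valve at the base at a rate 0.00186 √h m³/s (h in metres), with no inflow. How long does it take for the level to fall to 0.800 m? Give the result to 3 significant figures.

674 s

A dh/dt = −Q_out = −0.00186 √h.
∫ h^(−1/2) dh = −(0.00186/A) ∫ dt, giving 2√h = 2√h₀ − (0.00186/A) t.
t = 2A(√h₀ − √h)/0.00186 = 2·1.64·(√1.63 − √0.800)/0.00186
  = 3.2800 × (1.2767 − 0.89443) / 0.00186 = 674.14 s.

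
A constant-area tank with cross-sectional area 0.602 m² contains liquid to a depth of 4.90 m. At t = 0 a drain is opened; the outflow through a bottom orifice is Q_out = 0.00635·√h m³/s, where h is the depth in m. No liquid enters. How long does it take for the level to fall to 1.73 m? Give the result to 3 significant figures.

170 s

Mass balance (ρ constant): A dh/dt = −0.00635 √h.
Separate and integrate: 2(√h − √h₀) = −(0.00635/A) t.
t = 2A(√h₀ − √h)/0.00635 = 2·0.602·(√4.90 − √1.73)/0.00635
  = 1.2040 × (2.2136 − 1.3153) / 0.00635 = 170.32 s.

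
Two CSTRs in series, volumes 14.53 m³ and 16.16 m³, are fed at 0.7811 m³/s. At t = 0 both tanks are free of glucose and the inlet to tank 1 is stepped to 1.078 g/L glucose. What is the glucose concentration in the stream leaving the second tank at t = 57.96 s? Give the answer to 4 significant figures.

0.8552 g/L

Time constants: τᵢ = Vᵢ/Q for each well-mixed tank.
τ₁ = 14.53/0.7811 = 18.6020 s; τ₂ = 16.16/0.7811 = 20.6888 s.
Tank 1: C₁ = C_in(1 − e^(−t/τ₁)). Tank 2 (τ₁ ≠ τ₂): C₂ = C_in[1 − (τ₁ e^(−t/τ₁) − τ₂ e^(−t/τ₂))/(τ₁ − τ₂)].
At t = 57.96: e^(−t/τ₁) = 0.0443431, e^(−t/τ₂) = 0.0607177.
C₂ = 1.078·[1 − (18.6020·0.0443431 − 20.6888·0.0607177)/(-2.08680)] = 1.078·0.793317 = 0.855195 g/L.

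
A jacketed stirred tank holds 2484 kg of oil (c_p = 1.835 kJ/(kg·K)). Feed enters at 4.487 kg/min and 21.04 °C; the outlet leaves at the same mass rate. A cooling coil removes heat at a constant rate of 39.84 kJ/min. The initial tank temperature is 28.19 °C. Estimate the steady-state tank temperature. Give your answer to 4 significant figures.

16.20 °C

M c_p dT/dt = ṁ c_p (T_in − T) − Q̇.
At steady state dT/dt = 0 ⇒ T_ss = T_in − Q̇/(ṁ c_p) = 21.04 − 39.84/(4.487·1.835) = 16.2013 °C.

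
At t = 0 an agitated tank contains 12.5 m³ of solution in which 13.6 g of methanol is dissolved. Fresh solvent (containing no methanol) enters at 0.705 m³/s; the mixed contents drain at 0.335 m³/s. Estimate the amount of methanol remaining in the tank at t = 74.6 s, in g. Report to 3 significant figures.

Total volume: dV/dt = Q_in − Q_out = 0.37000 m³/s, so V(t) = 12.5 + 0.37000 t and V(74.6) = 40.102 m³.
No methanol enters, so dm/dt = −Q_out · (m/V).
Separate: dm/m = −Q_out dt/V(t) ⇒ ln(m/m₀) = −(Q_out/(Q_in−Q_out)) ln(V/V₀).
m = m₀ (V₀/V)^(Q_out/(Q_in−Q_out)) = 13.6 × (12.5/40.102)^(0.90541) = 4.7334 g.

4.73 g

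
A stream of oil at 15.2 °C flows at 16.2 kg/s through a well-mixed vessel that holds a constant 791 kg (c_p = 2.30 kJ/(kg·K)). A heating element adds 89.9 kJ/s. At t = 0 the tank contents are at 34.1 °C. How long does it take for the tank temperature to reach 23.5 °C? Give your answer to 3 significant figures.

Heat balance on the well-mixed liquid: M c_p dT/dt = ṁ c_p (T_in − T) + 89.9.
τ = M/ṁ = 48.827 s; T_ss = T_in + Q̇/(ṁ c_p) = 17.613 °C.
T(t) = T_ss + (T₀ − T_ss) e^(−t/τ). Set T = 23.5:
e^(−t/τ) = (23.5 − 17.613)/(34.1 − 17.613) = 0.35708
t = −48.827 · ln(0.35708) = 50.282 s.

50.3 s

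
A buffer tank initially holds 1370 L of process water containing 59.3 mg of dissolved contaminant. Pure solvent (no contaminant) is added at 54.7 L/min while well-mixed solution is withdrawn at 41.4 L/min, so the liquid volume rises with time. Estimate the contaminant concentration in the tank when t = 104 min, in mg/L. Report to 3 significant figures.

0.00245 mg/L

Let m(t) be the amount of contaminant. Volume: V(t) = V₀ + (Q_in − Q_out) t = 1370 + 13.300 t; V(104) = 2753.2 L.
Solute balance: dm/dt = 0 − Q_out C = −Q_out m/V(t).
Separate: dm/m = −Q_out dt/V(t) ⇒ ln(m/m₀) = −(Q_out/(Q_in−Q_out)) ln(V/V₀).
m = m₀ (V₀/V)^(Q_out/(Q_in−Q_out)) = 59.3 × (1370/2753.2)^(3.1128) = 6.7533 mg.
C = m/V = 6.7533/2753.2 = 0.0024529 mg/L.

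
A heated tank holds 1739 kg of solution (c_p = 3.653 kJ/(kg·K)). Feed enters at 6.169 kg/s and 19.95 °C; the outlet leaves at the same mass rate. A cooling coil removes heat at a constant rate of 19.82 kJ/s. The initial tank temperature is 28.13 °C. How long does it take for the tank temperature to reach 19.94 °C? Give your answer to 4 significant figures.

660.7 s

First-law balance (no shaft work): M c_p dT/dt = ṁ c_p (T_in − T) − 19.82.
τ = M/ṁ = 281.893 s; T_ss = T_in − Q̇/(ṁ c_p) = 19.0705 °C.
T(t) = T_ss + (T₀ − T_ss) e^(−t/τ). Set T = 19.94:
e^(−t/τ) = (19.94 − 19.0705)/(28.13 − 19.0705) = 0.0959773
t = −281.893 · ln(0.0959773) = 660.658 s.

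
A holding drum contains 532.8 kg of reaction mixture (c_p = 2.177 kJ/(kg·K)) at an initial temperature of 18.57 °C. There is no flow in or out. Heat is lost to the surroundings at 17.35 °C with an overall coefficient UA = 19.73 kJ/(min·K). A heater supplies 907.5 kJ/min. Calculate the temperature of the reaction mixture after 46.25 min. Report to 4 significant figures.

42.96 °C

First-law balance (no shaft work): M c_p dT/dt = −UA(T − T_amb) + Q̇.
dT/dt = (T_ss − T)/τ with T_ss = T_amb + Q̇/UA = 17.35 + 907.5/19.73 = 63.3459 °C, τ = M c_p/UA = 532.8·2.177/19.73 = 58.7889 min.
Solution: T(t) = T_ss + (T₀ − T_ss) e^(−t/τ).
T(46.25) = 63.3459 + (-44.7759)·0.455339 = 42.9577 °C.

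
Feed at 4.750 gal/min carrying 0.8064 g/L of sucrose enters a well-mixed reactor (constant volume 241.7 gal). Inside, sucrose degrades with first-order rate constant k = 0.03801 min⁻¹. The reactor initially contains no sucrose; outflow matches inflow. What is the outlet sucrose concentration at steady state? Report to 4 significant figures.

Species balance: V dC/dt = Q C_in − Q C − k V C.
Steady state (dC/dt = 0): C_ss = Q C_in/(Q + kV) = C_in/(1 + kV/Q).
C_ss = 4.750·0.8064/(4.750 + 0.03801·241.7) = 3.83040/13.9370 = 0.274836 g/L.

0.2748 g/L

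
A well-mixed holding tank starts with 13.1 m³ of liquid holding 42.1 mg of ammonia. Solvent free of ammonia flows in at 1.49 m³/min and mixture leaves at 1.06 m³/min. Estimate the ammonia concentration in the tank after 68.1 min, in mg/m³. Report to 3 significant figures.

0.0550 mg/m³

Total volume: dV/dt = Q_in − Q_out = 0.43000 m³/min, so V(t) = 13.1 + 0.43000 t and V(68.1) = 42.383 m³.
No ammonia enters, so dm/dt = −Q_out · (m/V).
Separate: dm/m = −Q_out dt/V(t) ⇒ ln(m/m₀) = −(Q_out/(Q_in−Q_out)) ln(V/V₀).
m = m₀ (V₀/V)^(Q_out/(Q_in−Q_out)) = 42.1 × (13.1/42.383)^(2.4651) = 2.3295 mg.
C = m/V = 2.3295/42.383 = 0.054964 mg/m³.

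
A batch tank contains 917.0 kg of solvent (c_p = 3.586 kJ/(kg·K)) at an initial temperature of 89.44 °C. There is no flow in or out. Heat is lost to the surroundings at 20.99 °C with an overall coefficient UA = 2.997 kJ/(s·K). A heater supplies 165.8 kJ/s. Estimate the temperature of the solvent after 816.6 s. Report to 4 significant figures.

82.55 °C

First-law balance (no shaft work): M c_p dT/dt = −UA(T − T_amb) + Q̇.
dT/dt = (T_ss − T)/τ with T_ss = T_amb + Q̇/UA = 20.99 + 165.8/2.997 = 76.3120 °C, τ = M c_p/UA = 917.0·3.586/2.997 = 1097.22 s.
Solution: T(t) = T_ss + (T₀ − T_ss) e^(−t/τ).
T(816.6) = 76.3120 + (13.1280)·0.475092 = 82.5490 °C.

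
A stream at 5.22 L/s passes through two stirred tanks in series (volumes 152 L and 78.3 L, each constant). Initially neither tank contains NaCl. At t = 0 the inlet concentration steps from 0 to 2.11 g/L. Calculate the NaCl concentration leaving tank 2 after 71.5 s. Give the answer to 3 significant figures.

1.76 g/L

Time constants: τᵢ = Vᵢ/Q for each well-mixed tank.
τ₁ = 152/5.22 = 29.119 s; τ₂ = 78.3/5.22 = 15.000 s.
Tank 1: C₁ = C_in(1 − e^(−t/τ₁)). Tank 2 (τ₁ ≠ τ₂): C₂ = C_in[1 − (τ₁ e^(−t/τ₁) − τ₂ e^(−t/τ₂))/(τ₁ − τ₂)].
At t = 71.5: e^(−t/τ₁) = 0.085824, e^(−t/τ₂) = 0.0085087.
C₂ = 2.11·[1 − (29.119·0.085824 − 15.000·0.0085087)/(14.119)] = 2.11·0.83204 = 1.7556 g/L.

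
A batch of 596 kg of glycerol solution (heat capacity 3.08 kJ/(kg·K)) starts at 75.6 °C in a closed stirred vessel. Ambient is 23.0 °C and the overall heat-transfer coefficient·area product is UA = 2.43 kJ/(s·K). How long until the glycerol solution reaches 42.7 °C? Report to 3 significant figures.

742 s

Energy balance: M c_p dT/dt = −UA(T − T_amb).
τ = M c_p/UA = 755.42 s; T_ss = T_amb = 23.000 °C.
T(t) = T_ss + (T₀ − T_ss)e^(−t/τ); set T = 42.7:
t = −τ ln[(T − T_ss)/(T₀ − T_ss)] = −755.42 · ln(0.37452) = 741.90 s.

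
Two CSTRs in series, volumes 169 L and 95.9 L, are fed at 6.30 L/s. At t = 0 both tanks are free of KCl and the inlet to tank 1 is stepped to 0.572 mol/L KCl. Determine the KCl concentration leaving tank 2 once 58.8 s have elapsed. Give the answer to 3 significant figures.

Time constants: τᵢ = Vᵢ/Q for each well-mixed tank.
τ₁ = 169/6.30 = 26.825 s; τ₂ = 95.9/6.30 = 15.222 s.
Solving the cascade with C₁(0)=C₂(0)=0 gives C₂(t) = C_in[1 − (τ₁ e^(−t/τ₁) − τ₂ e^(−t/τ₂))/(τ₁ − τ₂)].
At t = 58.8: e^(−t/τ₁) = 0.11170, e^(−t/τ₂) = 0.021010.
C₂ = 0.572·[1 − (26.825·0.11170 − 15.222·0.021010)/(11.603)] = 0.572·0.76933 = 0.44005 mol/L.

0.440 mol/L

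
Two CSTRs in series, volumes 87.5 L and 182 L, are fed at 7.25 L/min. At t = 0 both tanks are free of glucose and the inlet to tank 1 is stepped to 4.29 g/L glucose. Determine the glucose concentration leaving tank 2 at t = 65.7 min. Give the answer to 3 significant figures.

3.70 g/L

Each tank obeys Vᵢ dCᵢ/dt = Q(Cᵢ₋₁ − Cᵢ), so τᵢ = Vᵢ/Q.
τ₁ = 87.5/7.25 = 12.069 min; τ₂ = 182/7.25 = 25.103 min.
Solving the cascade with C₁(0)=C₂(0)=0 gives C₂(t) = C_in[1 − (τ₁ e^(−t/τ₁) − τ₂ e^(−t/τ₂))/(τ₁ − τ₂)].
At t = 65.7: e^(−t/τ₁) = 0.0043234, e^(−t/τ₂) = 0.073009.
C₂ = 4.29·[1 − (12.069·0.0043234 − 25.103·0.073009)/(-13.034)] = 4.29·0.86339 = 3.7040 g/L.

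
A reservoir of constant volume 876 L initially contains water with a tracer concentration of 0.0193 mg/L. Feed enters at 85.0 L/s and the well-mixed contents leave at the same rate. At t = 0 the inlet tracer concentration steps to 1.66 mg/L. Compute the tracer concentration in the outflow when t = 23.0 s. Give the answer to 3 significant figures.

Unsteady species balance (constant V, well mixed): V dC/dt = Q(C_in − C).
So dC/dt = (C_in − C)/τ with τ = V/Q = 876/85.0 = 10.306 s.
Solution: C(t) = C_in + (C₀ − C_in) e^(−t/τ).
C(23.0) = 1.66 + (0.0193 − 1.66)·e^(−23.0/10.306) = 1.66 + (-1.6407)·0.10734 = 1.4839 mg/L.

1.48 mg/L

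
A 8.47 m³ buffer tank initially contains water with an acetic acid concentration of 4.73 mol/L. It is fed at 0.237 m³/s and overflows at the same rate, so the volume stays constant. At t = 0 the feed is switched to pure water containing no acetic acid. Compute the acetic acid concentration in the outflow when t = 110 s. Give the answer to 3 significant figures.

Unsteady species balance (constant V, well mixed): V dC/dt = Q(C_in − C).
Time constant τ = V/Q = 8.47/0.237 = 35.738 s.
Integrating: C(t) = C_in + (C₀ − C_in) e^(−t/τ).
C(110) = 0 + (4.73 − 0)·e^(−110/35.738) = 0 + (4.7300)·0.046055 = 0.21784 mol/L.

0.218 mol/L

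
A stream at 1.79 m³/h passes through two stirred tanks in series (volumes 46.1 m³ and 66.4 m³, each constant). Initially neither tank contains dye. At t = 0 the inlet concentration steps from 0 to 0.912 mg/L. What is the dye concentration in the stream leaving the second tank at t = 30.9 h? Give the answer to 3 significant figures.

0.239 mg/L

Species balance on tank i: dCᵢ/dt = (Cᵢ₋₁ − Cᵢ)/τᵢ with τᵢ = Vᵢ/Q.
τ₁ = 46.1/1.79 = 25.754 h; τ₂ = 66.4/1.79 = 37.095 h.
Solving the cascade with C₁(0)=C₂(0)=0 gives C₂(t) = C_in[1 − (τ₁ e^(−t/τ₁) − τ₂ e^(−t/τ₂))/(τ₁ − τ₂)].
At t = 30.9: e^(−t/τ₁) = 0.30125, e^(−t/τ₂) = 0.43474.
C₂ = 0.912·[1 − (25.754·0.30125 − 37.095·0.43474)/(-11.341)] = 0.912·0.26211 = 0.23904 mg/L.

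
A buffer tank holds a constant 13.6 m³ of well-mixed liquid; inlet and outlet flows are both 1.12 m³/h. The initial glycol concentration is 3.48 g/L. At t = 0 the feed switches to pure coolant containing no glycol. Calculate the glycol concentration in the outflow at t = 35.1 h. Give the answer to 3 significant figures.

Unsteady species balance (constant V, well mixed): V dC/dt = Q(C_in − C).
So dC/dt = (C_in − C)/τ with τ = V/Q = 13.6/1.12 = 12.143 h.
Solution: C(t) = C_in + (C₀ − C_in) e^(−t/τ).
C(35.1) = 0 + (3.48 − 0)·e^(−35.1/12.143) = 0 + (3.4800)·0.055544 = 0.19329 g/L.

0.193 g/L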